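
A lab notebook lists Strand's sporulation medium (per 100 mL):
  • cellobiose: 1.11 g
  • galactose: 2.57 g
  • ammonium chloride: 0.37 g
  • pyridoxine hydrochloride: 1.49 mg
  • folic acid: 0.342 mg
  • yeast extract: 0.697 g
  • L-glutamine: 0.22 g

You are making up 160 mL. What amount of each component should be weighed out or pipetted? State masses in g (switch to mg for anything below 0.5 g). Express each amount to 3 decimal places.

cellobiose 1.776 g; galactose 4.112 g; ammonium chloride 0.592 g; pyridoxine hydrochloride 2.384 mg; folic acid 0.547 mg; yeast extract 1.115 g; L-glutamine 352.000 mg

Scale factor = 160 mL / 100 mL = 1.6.
cellobiose: 1.11 g × (160 mL / 100 mL) = 1.776 g
galactose: 2.57 g × (160 mL / 100 mL) = 4.112 g
ammonium chloride: 0.37 g × (160 mL / 100 mL) = 0.592 g
pyridoxine hydrochloride: 1.49 mg × (160 mL / 100 mL) = 2.384 mg
folic acid: 0.342 mg × (160 mL / 100 mL) = 0.547 mg
yeast extract: 0.697 g × (160 mL / 100 mL) = 1.115 g
L-glutamine: 0.22 g × (160 mL / 100 mL) = 0.352 g = 352.000 mg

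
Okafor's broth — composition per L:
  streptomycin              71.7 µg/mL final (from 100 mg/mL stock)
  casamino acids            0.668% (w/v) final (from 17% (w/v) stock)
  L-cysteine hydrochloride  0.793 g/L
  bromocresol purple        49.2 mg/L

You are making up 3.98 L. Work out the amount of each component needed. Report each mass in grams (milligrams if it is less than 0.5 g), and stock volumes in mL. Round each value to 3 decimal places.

Scale factor relative to 1 L: 3.98.
streptomycin: V = C2·V2/C1 = 71.7 µg/mL × 3980 mL ÷ 100000 µg/mL = 2.854 mL
casamino acids: C1V1 = C2V2 → 0.668% ÷ 17% × 3980 mL = 156.391 mL
L-cysteine hydrochloride: 0.793 g/L × 3.98 L = 3.156 g
bromocresol purple: 49.2 mg/L × 3.98 L = 195.816 mg

streptomycin 2.854 mL; casamino acids 156.391 mL; L-cysteine hydrochloride 3.156 g; bromocresol purple 195.816 mg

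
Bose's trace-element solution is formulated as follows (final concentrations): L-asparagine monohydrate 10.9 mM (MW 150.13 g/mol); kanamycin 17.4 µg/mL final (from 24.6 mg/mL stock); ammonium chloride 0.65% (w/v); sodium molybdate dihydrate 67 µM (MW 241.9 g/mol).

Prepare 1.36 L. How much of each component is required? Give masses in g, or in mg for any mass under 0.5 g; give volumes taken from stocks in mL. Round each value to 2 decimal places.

Scale factor relative to 1 L: 1.36.
L-asparagine monohydrate: 10.9 mmol/L × 150.13 g/mol × 1.36 L ÷ 1000 = 2.23 g
kanamycin: V = C2·V2/C1 = 17.4 µg/mL × 1360 mL ÷ 24600 µg/mL = 0.96 mL
ammonium chloride: 0.65 g per 100 mL × 1360 mL ÷ 100 = 8.84 g
sodium molybdate dihydrate: 67 µmol/L × 241.9 g/mol × 1.36 L ÷ 1000 = 22.04 mg

L-asparagine monohydrate 2.23 g; kanamycin 0.96 mL; ammonium chloride 8.84 g; sodium molybdate dihydrate 22.04 mg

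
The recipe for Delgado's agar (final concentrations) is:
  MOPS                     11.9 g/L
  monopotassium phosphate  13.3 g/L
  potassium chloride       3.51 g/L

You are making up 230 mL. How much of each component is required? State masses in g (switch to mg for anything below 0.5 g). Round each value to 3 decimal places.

Target volume = 230 mL = 0.23 L.
MOPS: 11.9 g/L × 0.23 L = 2.737 g
monopotassium phosphate: 13.3 g/L × 0.23 L = 3.059 g
potassium chloride: 3.51 g/L × 0.23 L = 0.807 g

MOPS 2.737 g; monopotassium phosphate 3.059 g; potassium chloride 0.807 g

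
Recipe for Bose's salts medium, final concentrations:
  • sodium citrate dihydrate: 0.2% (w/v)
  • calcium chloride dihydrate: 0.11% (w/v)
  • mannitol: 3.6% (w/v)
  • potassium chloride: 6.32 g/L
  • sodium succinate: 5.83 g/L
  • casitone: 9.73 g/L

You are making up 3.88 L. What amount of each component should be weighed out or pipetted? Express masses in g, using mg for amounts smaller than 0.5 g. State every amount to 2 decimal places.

sodium citrate dihydrate 7.76 g; calcium chloride dihydrate 4.27 g; mannitol 139.68 g; potassium chloride 24.52 g; sodium succinate 22.62 g; casitone 37.75 g

Working volume: 3.88 L.
sodium citrate dihydrate: 0.2 g per 100 mL × 3880 mL ÷ 100 = 7.76 g
calcium chloride dihydrate: 0.11 g per 100 mL × 3880 mL ÷ 100 = 4.27 g
mannitol: 3.6% w/v = 36 g/L → 36 × 3.88 L = 139.68 g
potassium chloride: 6.32 g/L × 3.88 L = 24.52 g
sodium succinate: 5.83 g/L × 3.88 L = 22.62 g
casitone: 9.73 g/L × 3.88 L = 37.75 g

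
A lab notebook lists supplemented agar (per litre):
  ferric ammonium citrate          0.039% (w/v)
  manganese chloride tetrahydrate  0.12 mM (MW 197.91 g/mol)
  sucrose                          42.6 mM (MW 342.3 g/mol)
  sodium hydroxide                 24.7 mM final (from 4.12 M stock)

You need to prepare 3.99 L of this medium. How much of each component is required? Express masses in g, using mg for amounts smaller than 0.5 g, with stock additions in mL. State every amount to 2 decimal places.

ferric ammonium citrate 1.56 g; manganese chloride tetrahydrate 94.76 mg; sucrose 58.18 g; sodium hydroxide 23.92 mL

Working volume: 3.99 L.
ferric ammonium citrate: 0.039% w/v = 0.39 g/L → 0.39 × 3.99 L = 1.56 g
manganese chloride tetrahydrate: 0.12 mmol/L × 197.91 mg/mmol × 3.99 L = 94.76 mg
sucrose: 42.6 mmol/L × 342.3 g/mol × 3.99 L ÷ 1000 = 58.18 g
sodium hydroxide: dilute stock: 24.7 mM × 3990 mL ÷ 4120 mM = 23.92 mL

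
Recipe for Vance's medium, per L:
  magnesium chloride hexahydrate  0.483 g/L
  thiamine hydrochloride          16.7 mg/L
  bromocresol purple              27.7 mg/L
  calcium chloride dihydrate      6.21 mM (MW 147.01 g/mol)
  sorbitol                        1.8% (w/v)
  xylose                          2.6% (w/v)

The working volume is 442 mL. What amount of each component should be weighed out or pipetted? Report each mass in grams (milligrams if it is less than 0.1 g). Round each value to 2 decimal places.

magnesium chloride hexahydrate 0.21 g; thiamine hydrochloride 7.38 mg; bromocresol purple 12.24 mg; calcium chloride dihydrate 0.40 g; sorbitol 7.96 g; xylose 11.49 g

Working volume: 442 mL = 0.442 L.
magnesium chloride hexahydrate: 0.483 g/L × 0.442 L = 0.21 g
thiamine hydrochloride: 16.7 mg/L × 0.442 L = 7.38 mg
bromocresol purple: 27.7 mg/L × 0.442 L = 12.24 mg
calcium chloride dihydrate: 6.21 mmol/L × 147.01 g/mol × 0.442 L ÷ 1000 = 0.40 g
sorbitol: 1.8% w/v = 18 g/L → 18 × 0.442 L = 7.96 g
xylose: 2.6 g per 100 mL × 442 mL ÷ 100 = 11.49 g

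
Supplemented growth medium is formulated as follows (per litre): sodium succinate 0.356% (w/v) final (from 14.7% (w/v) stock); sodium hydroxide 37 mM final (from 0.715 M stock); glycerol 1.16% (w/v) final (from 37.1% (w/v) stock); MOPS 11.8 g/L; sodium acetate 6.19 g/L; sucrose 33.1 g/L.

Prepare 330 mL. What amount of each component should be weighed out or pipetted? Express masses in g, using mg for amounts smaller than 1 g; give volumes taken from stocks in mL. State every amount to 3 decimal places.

sodium succinate 7.992 mL; sodium hydroxide 17.077 mL; glycerol 10.318 mL; MOPS 3.894 g; sodium acetate 2.043 g; sucrose 10.923 g

Target volume = 330 mL = 0.33 L.
sodium succinate: C1V1 = C2V2 → 0.356% ÷ 14.7% × 330 mL = 7.992 mL
sodium hydroxide: dilute stock: 37 mM × 330 mL ÷ 715 mM = 17.077 mL
glycerol: C1V1 = C2V2 → 1.16% ÷ 37.1% × 330 mL = 10.318 mL
MOPS: 11.8 g/L × 0.33 L = 3.894 g
sodium acetate: 6.19 g/L × 0.33 L = 2.043 g
sucrose: 33.1 g/L × 0.33 L = 10.923 g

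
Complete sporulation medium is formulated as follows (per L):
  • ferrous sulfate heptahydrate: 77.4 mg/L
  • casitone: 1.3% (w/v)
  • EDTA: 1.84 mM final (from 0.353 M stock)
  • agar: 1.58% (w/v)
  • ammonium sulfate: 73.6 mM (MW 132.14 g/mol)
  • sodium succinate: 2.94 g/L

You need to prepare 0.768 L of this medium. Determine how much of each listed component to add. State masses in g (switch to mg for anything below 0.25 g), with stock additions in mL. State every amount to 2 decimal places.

Working volume: 0.768 L.
ferrous sulfate heptahydrate: 77.4 mg/L × 0.768 L = 59.44 mg
casitone: 1.3% w/v = 13 g/L → 13 × 0.768 L = 9.98 g
EDTA: V = C2·V2/C1 = 1.84 mM × 768 mL ÷ 353 mM = 4.00 mL
agar: 1.58 g per 100 mL × 768 mL ÷ 100 = 12.13 g
ammonium sulfate: 73.6 mmol/L × 132.14 g/mol × 0.768 L ÷ 1000 = 7.47 g
sodium succinate: 2.94 g/L × 0.768 L = 2.26 g

ferrous sulfate heptahydrate 59.44 mg; casitone 9.98 g; EDTA 4.00 mL; agar 12.13 g; ammonium sulfate 7.47 g; sodium succinate 2.26 g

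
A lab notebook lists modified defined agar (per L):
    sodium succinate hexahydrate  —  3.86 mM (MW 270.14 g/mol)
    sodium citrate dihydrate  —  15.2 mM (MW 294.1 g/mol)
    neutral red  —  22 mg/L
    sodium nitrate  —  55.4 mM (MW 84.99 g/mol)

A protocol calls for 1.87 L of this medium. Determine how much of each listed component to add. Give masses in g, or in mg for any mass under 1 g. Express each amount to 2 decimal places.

sodium succinate hexahydrate 1.95 g; sodium citrate dihydrate 8.36 g; neutral red 41.14 mg; sodium nitrate 8.80 g

Working volume: 1.87 L.
sodium succinate hexahydrate: 3.86 mmol/L × 270.14 g/mol × 1.87 L ÷ 1000 = 1.95 g
sodium citrate dihydrate: 15.2 mmol/L × 294.1 g/mol × 1.87 L ÷ 1000 = 8.36 g
neutral red: 22 mg/L × 1.87 L = 41.14 mg
sodium nitrate: 55.4 mmol/L × 84.99 g/mol × 1.87 L ÷ 1000 = 8.80 g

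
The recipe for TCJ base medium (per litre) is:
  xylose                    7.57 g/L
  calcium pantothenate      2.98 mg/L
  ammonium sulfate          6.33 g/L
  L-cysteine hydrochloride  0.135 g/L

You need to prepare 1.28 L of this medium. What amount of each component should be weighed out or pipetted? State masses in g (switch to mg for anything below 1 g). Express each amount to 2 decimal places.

Scale factor relative to 1 L: 1.28.
xylose: 7.57 g/L × 1.28 L = 9.69 g
calcium pantothenate: 2.98 mg/L × 1.28 L = 3.81 mg
ammonium sulfate: 6.33 g/L × 1.28 L = 8.10 g
L-cysteine hydrochloride: 0.135 g/L × 1.28 L = 0.1728 g = 172.80 mg

xylose 9.69 g; calcium pantothenate 3.81 mg; ammonium sulfate 8.10 g; L-cysteine hydrochloride 172.80 mg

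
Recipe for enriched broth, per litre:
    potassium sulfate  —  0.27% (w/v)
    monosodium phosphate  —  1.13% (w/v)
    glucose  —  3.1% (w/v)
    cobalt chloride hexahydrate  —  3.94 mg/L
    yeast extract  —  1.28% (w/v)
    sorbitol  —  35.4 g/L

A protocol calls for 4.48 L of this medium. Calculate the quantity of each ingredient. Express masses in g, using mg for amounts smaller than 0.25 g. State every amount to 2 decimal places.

potassium sulfate 12.10 g; monosodium phosphate 50.62 g; glucose 138.88 g; cobalt chloride hexahydrate 17.65 mg; yeast extract 57.34 g; sorbitol 158.59 g

Working volume: 4.48 L.
potassium sulfate: 0.27% w/v = 2.7 g/L → 2.7 × 4.48 L = 12.10 g
monosodium phosphate: 1.13 g per 100 mL × 4480 mL ÷ 100 = 50.62 g
glucose: 3.1% w/v = 31 g/L → 31 × 4.48 L = 138.88 g
cobalt chloride hexahydrate: 3.94 mg/L × 4.48 L = 17.65 mg
yeast extract: 1.28 g per 100 mL × 4480 mL ÷ 100 = 57.34 g
sorbitol: 35.4 g/L × 4.48 L = 158.59 g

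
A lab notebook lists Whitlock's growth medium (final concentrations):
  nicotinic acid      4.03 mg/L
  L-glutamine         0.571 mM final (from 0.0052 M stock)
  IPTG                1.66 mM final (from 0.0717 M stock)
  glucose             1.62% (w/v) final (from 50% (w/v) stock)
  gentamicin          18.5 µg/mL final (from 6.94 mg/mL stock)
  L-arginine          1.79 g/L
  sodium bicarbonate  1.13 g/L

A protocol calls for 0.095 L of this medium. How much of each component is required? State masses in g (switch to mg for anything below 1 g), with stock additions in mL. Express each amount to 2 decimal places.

nicotinic acid 0.38 mg; L-glutamine 10.43 mL; IPTG 2.20 mL; glucose 3.08 mL; gentamicin 0.25 mL; L-arginine 170.05 mg; sodium bicarbonate 107.35 mg

Scale factor relative to 1 L: 0.095.
nicotinic acid: 4.03 mg/L × 0.095 L = 0.38 mg
L-glutamine: V = C2·V2/C1 = 0.571 mM × 95 mL ÷ 5.2 mM = 10.43 mL
IPTG: C1V1 = C2V2 → 1.66 mM × 95 mL ÷ 71.7 mM = 2.20 mL
glucose: dilute stock: 1.62% ÷ 50% × 95 mL = 3.08 mL
gentamicin: dilute stock: 18.5 µg/mL × 95 mL ÷ 6940 µg/mL = 0.25 mL
L-arginine: 1.79 g/L × 0.095 L = 0.17005 g = 170.05 mg
sodium bicarbonate: 1.13 g/L × 0.095 L = 0.10735 g = 107.35 mg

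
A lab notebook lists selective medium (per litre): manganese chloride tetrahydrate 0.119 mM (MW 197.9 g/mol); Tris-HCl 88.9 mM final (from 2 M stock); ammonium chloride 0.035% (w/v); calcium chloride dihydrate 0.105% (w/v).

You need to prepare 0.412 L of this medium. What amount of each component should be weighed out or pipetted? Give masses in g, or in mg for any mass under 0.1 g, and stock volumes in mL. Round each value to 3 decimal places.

Working volume: 0.412 L.
manganese chloride tetrahydrate: 0.119 mmol/L × 197.9 mg/mmol × 0.412 L = 9.703 mg
Tris-HCl: C1V1 = C2V2 → 88.9 mM × 412 mL ÷ 2000 mM = 18.313 mL
ammonium chloride: 0.035% w/v = 0.35 g/L → 0.35 × 0.412 L = 0.144 g
calcium chloride dihydrate: 0.105% w/v = 1.05 g/L → 1.05 × 0.412 L = 0.433 g

manganese chloride tetrahydrate 9.703 mg; Tris-HCl 18.313 mL; ammonium chloride 0.144 g; calcium chloride dihydrate 0.433 g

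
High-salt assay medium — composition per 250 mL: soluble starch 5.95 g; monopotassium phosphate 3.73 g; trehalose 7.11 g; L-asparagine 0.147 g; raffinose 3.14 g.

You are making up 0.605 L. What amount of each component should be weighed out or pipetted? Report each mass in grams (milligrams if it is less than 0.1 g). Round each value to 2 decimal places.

Scale factor = 605 mL / 250 mL = 2.42.
soluble starch: 5.95 g × (605 mL / 250 mL) = 14.40 g
monopotassium phosphate: 3.73 g × (605 mL / 250 mL) = 9.03 g
trehalose: 7.11 g × (605 mL / 250 mL) = 17.21 g
L-asparagine: 0.147 g × (605 mL / 250 mL) = 0.36 g
raffinose: 3.14 g × (605 mL / 250 mL) = 7.60 g

soluble starch 14.40 g; monopotassium phosphate 9.03 g; trehalose 17.21 g; L-asparagine 0.36 g; raffinose 7.60 g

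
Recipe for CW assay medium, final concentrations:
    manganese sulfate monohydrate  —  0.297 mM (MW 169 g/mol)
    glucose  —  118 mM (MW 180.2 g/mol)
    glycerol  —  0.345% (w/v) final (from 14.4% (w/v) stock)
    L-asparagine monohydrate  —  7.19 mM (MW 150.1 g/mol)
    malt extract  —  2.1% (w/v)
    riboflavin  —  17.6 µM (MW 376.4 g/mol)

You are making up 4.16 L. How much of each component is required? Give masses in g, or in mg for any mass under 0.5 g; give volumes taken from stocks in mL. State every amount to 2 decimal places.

Working volume: 4.16 L.
manganese sulfate monohydrate: 0.297 mmol/L × 169 mg/mmol × 4.16 L = 208.80 mg
glucose: 118 mmol/L × 180.2 g/mol × 4.16 L ÷ 1000 = 88.46 g
glycerol: dilute stock: 0.345% ÷ 14.4% × 4160 mL = 99.67 mL
L-asparagine monohydrate: 7.19 mmol/L × 150.1 g/mol × 4.16 L ÷ 1000 = 4.49 g
malt extract: 2.1 g per 100 mL × 4160 mL ÷ 100 = 87.36 g
riboflavin: 17.6 µmol/L × 376.4 g/mol × 4.16 L ÷ 1000 = 27.56 mg

manganese sulfate monohydrate 208.80 mg; glucose 88.46 g; glycerol 99.67 mL; L-asparagine monohydrate 4.49 g; malt extract 87.36 g; riboflavin 27.56 mg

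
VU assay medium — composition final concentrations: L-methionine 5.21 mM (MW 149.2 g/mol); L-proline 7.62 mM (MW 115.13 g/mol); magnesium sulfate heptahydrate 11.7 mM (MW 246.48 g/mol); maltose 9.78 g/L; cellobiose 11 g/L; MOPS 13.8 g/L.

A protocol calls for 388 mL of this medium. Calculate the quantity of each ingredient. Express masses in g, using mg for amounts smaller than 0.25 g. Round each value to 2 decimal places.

L-methionine 0.30 g; L-proline 0.34 g; magnesium sulfate heptahydrate 1.12 g; maltose 3.79 g; cellobiose 4.27 g; MOPS 5.35 g

Working volume: 388 mL = 0.388 L.
L-methionine: 5.21 mmol/L × 149.2 g/mol × 0.388 L ÷ 1000 = 0.30 g
L-proline: 7.62 mmol/L × 115.13 g/mol × 0.388 L ÷ 1000 = 0.34 g
magnesium sulfate heptahydrate: 11.7 mmol/L × 246.48 g/mol × 0.388 L ÷ 1000 = 1.12 g
maltose: 9.78 g/L × 0.388 L = 3.79 g
cellobiose: 11 g/L × 0.388 L = 4.27 g
MOPS: 13.8 g/L × 0.388 L = 5.35 g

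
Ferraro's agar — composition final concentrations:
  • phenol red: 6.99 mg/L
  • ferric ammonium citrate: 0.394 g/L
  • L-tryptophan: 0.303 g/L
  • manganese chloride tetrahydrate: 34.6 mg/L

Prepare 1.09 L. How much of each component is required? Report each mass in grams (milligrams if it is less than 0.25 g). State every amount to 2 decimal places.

phenol red 7.62 mg; ferric ammonium citrate 0.43 g; L-tryptophan 0.33 g; manganese chloride tetrahydrate 37.71 mg

Scale factor relative to 1 L: 1.09.
phenol red: 6.99 mg/L × 1.09 L = 7.62 mg
ferric ammonium citrate: 0.394 g/L × 1.09 L = 0.43 g
L-tryptophan: 0.303 g/L × 1.09 L = 0.33 g
manganese chloride tetrahydrate: 34.6 mg/L × 1.09 L = 37.71 mg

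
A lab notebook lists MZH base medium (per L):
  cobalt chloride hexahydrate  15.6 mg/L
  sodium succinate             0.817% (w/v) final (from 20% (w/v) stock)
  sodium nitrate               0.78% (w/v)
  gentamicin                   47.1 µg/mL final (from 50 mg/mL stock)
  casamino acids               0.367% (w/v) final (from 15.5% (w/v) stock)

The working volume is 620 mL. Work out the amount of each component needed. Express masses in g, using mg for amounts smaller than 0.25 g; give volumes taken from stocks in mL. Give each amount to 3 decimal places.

Target volume = 620 mL = 0.62 L.
cobalt chloride hexahydrate: 15.6 mg/L × 0.62 L = 9.672 mg
sodium succinate: V = C2·V2/C1 = 0.817% ÷ 20% × 620 mL = 25.327 mL
sodium nitrate: 0.78% w/v = 7.8 g/L → 7.8 × 0.62 L = 4.836 g
gentamicin: V = C2·V2/C1 = 47.1 µg/mL × 620 mL ÷ 50000 µg/mL = 0.584 mL
casamino acids: V = C2·V2/C1 = 0.367% ÷ 15.5% × 620 mL = 14.680 mL

cobalt chloride hexahydrate 9.672 mg; sodium succinate 25.327 mL; sodium nitrate 4.836 g; gentamicin 0.584 mL; casamino acids 14.680 mL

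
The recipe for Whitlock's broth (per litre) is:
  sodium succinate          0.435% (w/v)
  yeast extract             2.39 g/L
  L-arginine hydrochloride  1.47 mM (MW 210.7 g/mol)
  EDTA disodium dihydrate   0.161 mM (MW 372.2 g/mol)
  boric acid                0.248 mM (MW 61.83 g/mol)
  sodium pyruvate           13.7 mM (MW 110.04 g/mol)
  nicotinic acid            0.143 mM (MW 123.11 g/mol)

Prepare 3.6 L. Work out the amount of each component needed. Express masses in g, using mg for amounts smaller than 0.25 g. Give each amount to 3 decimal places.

Working volume: 3.6 L.
sodium succinate: 0.435 g per 100 mL × 3600 mL ÷ 100 = 15.660 g
yeast extract: 2.39 g/L × 3.6 L = 8.604 g
L-arginine hydrochloride: 1.47 mmol/L × 210.7 g/mol × 3.6 L ÷ 1000 = 1.115 g
EDTA disodium dihydrate: 0.161 mmol/L × 372.2 mg/mmol × 3.6 L = 215.727 mg
boric acid: 0.248 mmol/L × 61.83 mg/mmol × 3.6 L = 55.202 mg
sodium pyruvate: 13.7 mmol/L × 110.04 g/mol × 3.6 L ÷ 1000 = 5.427 g
nicotinic acid: 0.143 mmol/L × 123.11 mg/mmol × 3.6 L = 63.377 mg

sodium succinate 15.660 g; yeast extract 8.604 g; L-arginine hydrochloride 1.115 g; EDTA disodium dihydrate 215.727 mg; boric acid 55.202 mg; sodium pyruvate 5.427 g; nicotinic acid 63.377 mg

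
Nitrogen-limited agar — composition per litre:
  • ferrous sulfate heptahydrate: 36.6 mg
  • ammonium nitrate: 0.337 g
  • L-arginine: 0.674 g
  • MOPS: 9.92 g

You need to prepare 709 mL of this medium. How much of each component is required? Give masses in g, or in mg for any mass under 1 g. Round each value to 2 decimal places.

Scale factor = 709 mL / 1000 mL = 0.709.
ferrous sulfate heptahydrate: 36.6 mg × (709 mL / 1000 mL) = 25.95 mg
ammonium nitrate: 0.337 g × (709 mL / 1000 mL) = 0.238933 g = 238.93 mg
L-arginine: 0.674 g × (709 mL / 1000 mL) = 0.477866 g = 477.87 mg
MOPS: 9.92 g × (709 mL / 1000 mL) = 7.03 g

ferrous sulfate heptahydrate 25.95 mg; ammonium nitrate 238.93 mg; L-arginine 477.87 mg; MOPS 7.03 g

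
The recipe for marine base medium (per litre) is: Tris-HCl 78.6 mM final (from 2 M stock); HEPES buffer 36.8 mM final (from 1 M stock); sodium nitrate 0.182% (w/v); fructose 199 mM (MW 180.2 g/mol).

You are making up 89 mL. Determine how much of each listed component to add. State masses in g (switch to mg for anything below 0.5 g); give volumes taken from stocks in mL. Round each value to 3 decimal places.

Target volume = 89 mL = 0.089 L.
Tris-HCl: V = C2·V2/C1 = 78.6 mM × 89 mL ÷ 2000 mM = 3.498 mL
HEPES buffer: dilute stock: 36.8 mM × 89 mL ÷ 1000 mM = 3.275 mL
sodium nitrate: 0.182% w/v = 1.82 g/L → 1.82 × 0.089 L = 0.16198 g = 161.980 mg
fructose: 199 mmol/L × 180.2 g/mol × 0.089 L ÷ 1000 = 3.192 g

Tris-HCl 3.498 mL; HEPES buffer 3.275 mL; sodium nitrate 161.980 mg; fructose 3.192 g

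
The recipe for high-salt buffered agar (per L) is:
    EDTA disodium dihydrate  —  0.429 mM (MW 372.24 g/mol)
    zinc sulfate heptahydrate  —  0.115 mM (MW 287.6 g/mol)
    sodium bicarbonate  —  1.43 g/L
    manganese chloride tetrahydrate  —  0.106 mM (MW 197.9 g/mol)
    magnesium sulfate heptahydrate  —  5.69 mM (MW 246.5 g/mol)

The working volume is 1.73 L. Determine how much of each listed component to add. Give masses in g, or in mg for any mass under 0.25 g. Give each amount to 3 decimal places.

Scale factor relative to 1 L: 1.73.
EDTA disodium dihydrate: 0.429 mmol/L × 372.24 g/mol × 1.73 L ÷ 1000 = 0.276 g
zinc sulfate heptahydrate: 0.115 mmol/L × 287.6 mg/mmol × 1.73 L = 57.218 mg
sodium bicarbonate: 1.43 g/L × 1.73 L = 2.474 g
manganese chloride tetrahydrate: 0.106 mmol/L × 197.9 mg/mmol × 1.73 L = 36.291 mg
magnesium sulfate heptahydrate: 5.69 mmol/L × 246.5 g/mol × 1.73 L ÷ 1000 = 2.426 g

EDTA disodium dihydrate 0.276 g; zinc sulfate heptahydrate 57.218 mg; sodium bicarbonate 2.474 g; manganese chloride tetrahydrate 36.291 mg; magnesium sulfate heptahydrate 2.426 g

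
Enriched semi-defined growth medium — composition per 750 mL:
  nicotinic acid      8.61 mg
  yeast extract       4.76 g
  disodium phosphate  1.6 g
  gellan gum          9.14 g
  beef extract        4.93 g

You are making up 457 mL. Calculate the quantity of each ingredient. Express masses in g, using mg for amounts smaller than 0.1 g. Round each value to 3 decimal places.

Scale factor = 457 mL / 750 mL = 0.609333.
nicotinic acid: 8.61 mg × (457 mL / 750 mL) = 5.246 mg
yeast extract: 4.76 g × (457 mL / 750 mL) = 2.900 g
disodium phosphate: 1.6 g × (457 mL / 750 mL) = 0.975 g
gellan gum: 9.14 g × (457 mL / 750 mL) = 5.569 g
beef extract: 4.93 g × (457 mL / 750 mL) = 3.004 g

nicotinic acid 5.246 mg; yeast extract 2.900 g; disodium phosphate 0.975 g; gellan gum 5.569 g; beef extract 3.004 g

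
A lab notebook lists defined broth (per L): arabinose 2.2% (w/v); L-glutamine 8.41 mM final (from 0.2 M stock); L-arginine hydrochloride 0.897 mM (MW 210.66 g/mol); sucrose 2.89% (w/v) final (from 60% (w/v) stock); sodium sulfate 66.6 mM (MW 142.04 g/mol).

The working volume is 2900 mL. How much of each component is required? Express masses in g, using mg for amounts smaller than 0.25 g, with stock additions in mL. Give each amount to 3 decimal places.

arabinose 63.800 g; L-glutamine 121.945 mL; L-arginine hydrochloride 0.548 g; sucrose 139.683 mL; sodium sulfate 27.434 g

Scale factor relative to 1 L: 2.9.
arabinose: 2.2% w/v = 22 g/L → 22 × 2.9 L = 63.800 g
L-glutamine: V = C2·V2/C1 = 8.41 mM × 2900 mL ÷ 200 mM = 121.945 mL
L-arginine hydrochloride: 0.897 mmol/L × 210.66 g/mol × 2.9 L ÷ 1000 = 0.548 g
sucrose: C1V1 = C2V2 → 2.89% ÷ 60% × 2900 mL = 139.683 mL
sodium sulfate: 66.6 mmol/L × 142.04 g/mol × 2.9 L ÷ 1000 = 27.434 g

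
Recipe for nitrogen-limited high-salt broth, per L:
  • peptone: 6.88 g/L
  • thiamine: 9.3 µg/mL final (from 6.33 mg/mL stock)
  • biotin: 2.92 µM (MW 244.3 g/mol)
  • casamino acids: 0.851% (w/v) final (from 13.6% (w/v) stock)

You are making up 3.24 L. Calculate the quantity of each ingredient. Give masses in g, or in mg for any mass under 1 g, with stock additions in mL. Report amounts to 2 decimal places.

Working volume: 3.24 L.
peptone: 6.88 g/L × 3.24 L = 22.29 g
thiamine: V = C2·V2/C1 = 9.3 µg/mL × 3240 mL ÷ 6330 µg/mL = 4.76 mL
biotin: 2.92 µmol/L × 244.3 g/mol × 3.24 L ÷ 1000 = 2.31 mg
casamino acids: V = C2·V2/C1 = 0.851% ÷ 13.6% × 3240 mL = 202.74 mL

peptone 22.29 g; thiamine 4.76 mL; biotin 2.31 mg; casamino acids 202.74 mL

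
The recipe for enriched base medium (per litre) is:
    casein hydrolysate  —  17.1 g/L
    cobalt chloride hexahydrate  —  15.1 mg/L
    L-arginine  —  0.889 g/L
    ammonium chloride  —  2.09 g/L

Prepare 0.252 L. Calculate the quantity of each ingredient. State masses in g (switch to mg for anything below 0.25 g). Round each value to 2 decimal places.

Scale factor relative to 1 L: 0.252.
casein hydrolysate: 17.1 g/L × 0.252 L = 4.31 g
cobalt chloride hexahydrate: 15.1 mg/L × 0.252 L = 3.81 mg
L-arginine: 0.889 g/L × 0.252 L = 0.224028 g = 224.03 mg
ammonium chloride: 2.09 g/L × 0.252 L = 0.53 g

casein hydrolysate 4.31 g; cobalt chloride hexahydrate 3.81 mg; L-arginine 224.03 mg; ammonium chloride 0.53 g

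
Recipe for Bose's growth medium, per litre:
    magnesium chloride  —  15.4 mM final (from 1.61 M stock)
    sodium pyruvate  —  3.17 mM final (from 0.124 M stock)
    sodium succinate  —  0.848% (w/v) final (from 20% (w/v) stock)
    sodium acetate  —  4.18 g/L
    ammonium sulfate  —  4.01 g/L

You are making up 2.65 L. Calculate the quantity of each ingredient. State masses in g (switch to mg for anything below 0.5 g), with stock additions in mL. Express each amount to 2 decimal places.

magnesium chloride 25.35 mL; sodium pyruvate 67.75 mL; sodium succinate 112.36 mL; sodium acetate 11.08 g; ammonium sulfate 10.63 g

Scale factor relative to 1 L: 2.65.
magnesium chloride: dilute stock: 15.4 mM × 2650 mL ÷ 1610 mM = 25.35 mL
sodium pyruvate: dilute stock: 3.17 mM × 2650 mL ÷ 124 mM = 67.75 mL
sodium succinate: V = C2·V2/C1 = 0.848% ÷ 20% × 2650 mL = 112.36 mL
sodium acetate: 4.18 g/L × 2.65 L = 11.08 g
ammonium sulfate: 4.01 g/L × 2.65 L = 10.63 g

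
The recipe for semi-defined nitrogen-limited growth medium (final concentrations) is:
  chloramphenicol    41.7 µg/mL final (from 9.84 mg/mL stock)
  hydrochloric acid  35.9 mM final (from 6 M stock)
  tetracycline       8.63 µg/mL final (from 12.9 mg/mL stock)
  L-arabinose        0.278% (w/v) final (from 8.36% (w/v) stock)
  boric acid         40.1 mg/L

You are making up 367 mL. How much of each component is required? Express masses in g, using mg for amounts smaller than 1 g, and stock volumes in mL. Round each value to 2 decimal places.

chloramphenicol 1.56 mL; hydrochloric acid 2.20 mL; tetracycline 0.25 mL; L-arabinose 12.20 mL; boric acid 14.72 mg

Target volume = 367 mL = 0.367 L.
chloramphenicol: V = C2·V2/C1 = 41.7 µg/mL × 367 mL ÷ 9840 µg/mL = 1.56 mL
hydrochloric acid: C1V1 = C2V2 → 35.9 mM × 367 mL ÷ 6000 mM = 2.20 mL
tetracycline: V = C2·V2/C1 = 8.63 µg/mL × 367 mL ÷ 12900 µg/mL = 0.25 mL
L-arabinose: C1V1 = C2V2 → 0.278% ÷ 8.36% × 367 mL = 12.20 mL
boric acid: 40.1 mg/L × 0.367 L = 14.72 mg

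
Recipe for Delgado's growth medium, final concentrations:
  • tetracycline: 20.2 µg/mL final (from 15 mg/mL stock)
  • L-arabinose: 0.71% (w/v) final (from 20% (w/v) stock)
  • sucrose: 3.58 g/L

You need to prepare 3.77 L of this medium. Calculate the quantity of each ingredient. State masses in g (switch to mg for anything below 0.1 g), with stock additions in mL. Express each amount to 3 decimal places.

tetracycline 5.077 mL; L-arabinose 133.835 mL; sucrose 13.497 g

Working volume: 3.77 L.
tetracycline: C1V1 = C2V2 → 20.2 µg/mL × 3770 mL ÷ 15000 µg/mL = 5.077 mL
L-arabinose: V = C2·V2/C1 = 0.71% ÷ 20% × 3770 mL = 133.835 mL
sucrose: 3.58 g/L × 3.77 L = 13.497 g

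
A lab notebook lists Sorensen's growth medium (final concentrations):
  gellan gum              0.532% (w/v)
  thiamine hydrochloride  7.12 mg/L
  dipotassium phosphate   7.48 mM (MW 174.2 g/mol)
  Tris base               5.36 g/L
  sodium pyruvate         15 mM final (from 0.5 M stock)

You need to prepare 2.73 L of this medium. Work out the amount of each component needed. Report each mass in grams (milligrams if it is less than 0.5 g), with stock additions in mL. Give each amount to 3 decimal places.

gellan gum 14.524 g; thiamine hydrochloride 19.438 mg; dipotassium phosphate 3.557 g; Tris base 14.633 g; sodium pyruvate 81.900 mL

Scale factor relative to 1 L: 2.73.
gellan gum: 0.532 g per 100 mL × 2730 mL ÷ 100 = 14.524 g
thiamine hydrochloride: 7.12 mg/L × 2.73 L = 19.438 mg
dipotassium phosphate: 7.48 mmol/L × 174.2 g/mol × 2.73 L ÷ 1000 = 3.557 g
Tris base: 5.36 g/L × 2.73 L = 14.633 g
sodium pyruvate: C1V1 = C2V2 → 15 mM × 2730 mL ÷ 500 mM = 81.900 mL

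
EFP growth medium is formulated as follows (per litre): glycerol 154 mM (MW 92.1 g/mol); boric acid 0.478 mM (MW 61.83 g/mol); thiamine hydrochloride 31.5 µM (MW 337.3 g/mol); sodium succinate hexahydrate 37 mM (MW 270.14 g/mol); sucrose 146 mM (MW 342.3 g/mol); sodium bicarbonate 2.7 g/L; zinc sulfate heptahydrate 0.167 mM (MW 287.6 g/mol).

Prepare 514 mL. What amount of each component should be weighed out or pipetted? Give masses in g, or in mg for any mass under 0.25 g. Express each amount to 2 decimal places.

glycerol 7.29 g; boric acid 15.19 mg; thiamine hydrochloride 5.46 mg; sodium succinate hexahydrate 5.14 g; sucrose 25.69 g; sodium bicarbonate 1.39 g; zinc sulfate heptahydrate 24.69 mg

Working volume: 514 mL = 0.514 L.
glycerol: 154 mmol/L × 92.1 g/mol × 0.514 L ÷ 1000 = 7.29 g
boric acid: 0.478 mmol/L × 61.83 mg/mmol × 0.514 L = 15.19 mg
thiamine hydrochloride: 31.5 µmol/L × 337.3 g/mol × 0.514 L ÷ 1000 = 5.46 mg
sodium succinate hexahydrate: 37 mmol/L × 270.14 g/mol × 0.514 L ÷ 1000 = 5.14 g
sucrose: 146 mmol/L × 342.3 g/mol × 0.514 L ÷ 1000 = 25.69 g
sodium bicarbonate: 2.7 g/L × 0.514 L = 1.39 g
zinc sulfate heptahydrate: 0.167 mmol/L × 287.6 mg/mmol × 0.514 L = 24.69 mg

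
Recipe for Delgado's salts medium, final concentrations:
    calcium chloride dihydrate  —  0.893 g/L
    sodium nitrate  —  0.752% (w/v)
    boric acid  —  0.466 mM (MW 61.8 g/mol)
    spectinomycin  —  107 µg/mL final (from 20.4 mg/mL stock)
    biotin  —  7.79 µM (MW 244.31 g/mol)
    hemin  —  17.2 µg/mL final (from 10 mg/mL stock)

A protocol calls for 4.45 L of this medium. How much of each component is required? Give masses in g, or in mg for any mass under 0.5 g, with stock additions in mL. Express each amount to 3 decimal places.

Scale factor relative to 1 L: 4.45.
calcium chloride dihydrate: 0.893 g/L × 4.45 L = 3.974 g
sodium nitrate: 0.752% w/v = 7.52 g/L → 7.52 × 4.45 L = 33.464 g
boric acid: 0.466 mmol/L × 61.8 mg/mmol × 4.45 L = 128.155 mg
spectinomycin: V = C2·V2/C1 = 107 µg/mL × 4450 mL ÷ 20400 µg/mL = 23.341 mL
biotin: 7.79 µmol/L × 244.31 g/mol × 4.45 L ÷ 1000 = 8.469 mg
hemin: C1V1 = C2V2 → 17.2 µg/mL × 4450 mL ÷ 10000 µg/mL = 7.654 mL

calcium chloride dihydrate 3.974 g; sodium nitrate 33.464 g; boric acid 128.155 mg; spectinomycin 23.341 mL; biotin 8.469 mg; hemin 7.654 mL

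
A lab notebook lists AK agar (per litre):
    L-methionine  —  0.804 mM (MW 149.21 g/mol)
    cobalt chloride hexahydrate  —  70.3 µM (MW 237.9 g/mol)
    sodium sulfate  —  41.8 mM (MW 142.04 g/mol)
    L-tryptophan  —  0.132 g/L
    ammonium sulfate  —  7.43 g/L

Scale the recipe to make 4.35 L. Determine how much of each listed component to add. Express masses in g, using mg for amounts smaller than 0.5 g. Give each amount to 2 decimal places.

L-methionine 0.52 g; cobalt chloride hexahydrate 72.75 mg; sodium sulfate 25.83 g; L-tryptophan 0.57 g; ammonium sulfate 32.32 g

Scale factor relative to 1 L: 4.35.
L-methionine: 0.804 mmol/L × 149.21 g/mol × 4.35 L ÷ 1000 = 0.52 g
cobalt chloride hexahydrate: 70.3 µmol/L × 237.9 g/mol × 4.35 L ÷ 1000 = 72.75 mg
sodium sulfate: 41.8 mmol/L × 142.04 g/mol × 4.35 L ÷ 1000 = 25.83 g
L-tryptophan: 0.132 g/L × 4.35 L = 0.57 g
ammonium sulfate: 7.43 g/L × 4.35 L = 32.32 g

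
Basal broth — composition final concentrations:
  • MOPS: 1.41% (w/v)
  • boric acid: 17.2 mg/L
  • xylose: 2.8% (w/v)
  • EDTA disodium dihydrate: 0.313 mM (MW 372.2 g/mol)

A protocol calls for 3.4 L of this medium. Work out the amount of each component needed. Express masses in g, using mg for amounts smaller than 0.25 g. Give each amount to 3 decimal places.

Working volume: 3.4 L.
MOPS: 1.41% w/v = 14.1 g/L → 14.1 × 3.4 L = 47.940 g
boric acid: 17.2 mg/L × 3.4 L = 58.480 mg
xylose: 2.8 g per 100 mL × 3400 mL ÷ 100 = 95.200 g
EDTA disodium dihydrate: 0.313 mmol/L × 372.2 g/mol × 3.4 L ÷ 1000 = 0.396 g

MOPS 47.940 g; boric acid 58.480 mg; xylose 95.200 g; EDTA disodium dihydrate 0.396 g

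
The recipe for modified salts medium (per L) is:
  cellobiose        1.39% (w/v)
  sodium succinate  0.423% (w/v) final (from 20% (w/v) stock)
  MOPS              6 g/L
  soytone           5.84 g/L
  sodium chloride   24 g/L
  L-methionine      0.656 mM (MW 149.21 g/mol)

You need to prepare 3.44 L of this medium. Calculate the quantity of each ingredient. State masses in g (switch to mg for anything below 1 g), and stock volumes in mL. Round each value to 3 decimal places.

Scale factor relative to 1 L: 3.44.
cellobiose: 1.39% w/v = 13.9 g/L → 13.9 × 3.44 L = 47.816 g
sodium succinate: V = C2·V2/C1 = 0.423% ÷ 20% × 3440 mL = 72.756 mL
MOPS: 6 g/L × 3.44 L = 20.640 g
soytone: 5.84 g/L × 3.44 L = 20.090 g
sodium chloride: 24 g/L × 3.44 L = 82.560 g
L-methionine: 0.656 mmol/L × 149.21 mg/mmol × 3.44 L = 336.713 mg

cellobiose 47.816 g; sodium succinate 72.756 mL; MOPS 20.640 g; soytone 20.090 g; sodium chloride 82.560 g; L-methionine 336.713 mg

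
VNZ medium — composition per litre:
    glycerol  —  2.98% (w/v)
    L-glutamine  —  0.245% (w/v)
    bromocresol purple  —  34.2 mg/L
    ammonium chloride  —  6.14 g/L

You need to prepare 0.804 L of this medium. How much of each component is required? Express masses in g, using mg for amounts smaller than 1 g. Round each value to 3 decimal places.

Scale factor relative to 1 L: 0.804.
glycerol: 2.98 g per 100 mL × 804 mL ÷ 100 = 23.959 g
L-glutamine: 0.245% w/v = 2.45 g/L → 2.45 × 0.804 L = 1.970 g
bromocresol purple: 34.2 mg/L × 0.804 L = 27.497 mg
ammonium chloride: 6.14 g/L × 0.804 L = 4.937 g

glycerol 23.959 g; L-glutamine 1.970 g; bromocresol purple 27.497 mg; ammonium chloride 4.937 g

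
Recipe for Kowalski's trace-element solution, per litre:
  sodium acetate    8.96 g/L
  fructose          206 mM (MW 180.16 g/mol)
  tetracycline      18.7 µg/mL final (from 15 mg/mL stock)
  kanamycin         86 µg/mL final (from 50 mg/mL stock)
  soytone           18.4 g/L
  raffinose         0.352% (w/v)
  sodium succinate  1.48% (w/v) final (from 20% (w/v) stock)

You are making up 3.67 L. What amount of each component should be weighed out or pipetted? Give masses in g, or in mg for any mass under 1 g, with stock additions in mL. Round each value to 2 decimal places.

sodium acetate 32.88 g; fructose 136.20 g; tetracycline 4.58 mL; kanamycin 6.31 mL; soytone 67.53 g; raffinose 12.92 g; sodium succinate 271.58 mL

Scale factor relative to 1 L: 3.67.
sodium acetate: 8.96 g/L × 3.67 L = 32.88 g
fructose: 206 mmol/L × 180.16 g/mol × 3.67 L ÷ 1000 = 136.20 g
tetracycline: dilute stock: 18.7 µg/mL × 3670 mL ÷ 15000 µg/mL = 4.58 mL
kanamycin: dilute stock: 86 µg/mL × 3670 mL ÷ 50000 µg/mL = 6.31 mL
soytone: 18.4 g/L × 3.67 L = 67.53 g
raffinose: 0.352% w/v = 3.52 g/L → 3.52 × 3.67 L = 12.92 g
sodium succinate: dilute stock: 1.48% ÷ 20% × 3670 mL = 271.58 mL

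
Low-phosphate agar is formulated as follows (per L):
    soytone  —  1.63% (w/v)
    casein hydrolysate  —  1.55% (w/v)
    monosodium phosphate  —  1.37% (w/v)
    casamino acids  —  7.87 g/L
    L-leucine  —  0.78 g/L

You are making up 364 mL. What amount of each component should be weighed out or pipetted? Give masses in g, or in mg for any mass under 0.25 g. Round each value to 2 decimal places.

soytone 5.93 g; casein hydrolysate 5.64 g; monosodium phosphate 4.99 g; casamino acids 2.86 g; L-leucine 0.28 g

Scale factor relative to 1 L: 0.364.
soytone: 1.63 g per 100 mL × 364 mL ÷ 100 = 5.93 g
casein hydrolysate: 1.55 g per 100 mL × 364 mL ÷ 100 = 5.64 g
monosodium phosphate: 1.37% w/v = 13.7 g/L → 13.7 × 0.364 L = 4.99 g
casamino acids: 7.87 g/L × 0.364 L = 2.86 g
L-leucine: 0.78 g/L × 0.364 L = 0.28 g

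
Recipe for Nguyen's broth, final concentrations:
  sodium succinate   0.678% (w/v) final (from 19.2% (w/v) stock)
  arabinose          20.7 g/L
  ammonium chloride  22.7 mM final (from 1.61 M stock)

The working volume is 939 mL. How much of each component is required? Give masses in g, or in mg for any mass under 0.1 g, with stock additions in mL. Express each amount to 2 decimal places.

sodium succinate 33.16 mL; arabinose 19.44 g; ammonium chloride 13.24 mL

Target volume = 939 mL = 0.939 L.
sodium succinate: V = C2·V2/C1 = 0.678% ÷ 19.2% × 939 mL = 33.16 mL
arabinose: 20.7 g/L × 0.939 L = 19.44 g
ammonium chloride: V = C2·V2/C1 = 22.7 mM × 939 mL ÷ 1610 mM = 13.24 mL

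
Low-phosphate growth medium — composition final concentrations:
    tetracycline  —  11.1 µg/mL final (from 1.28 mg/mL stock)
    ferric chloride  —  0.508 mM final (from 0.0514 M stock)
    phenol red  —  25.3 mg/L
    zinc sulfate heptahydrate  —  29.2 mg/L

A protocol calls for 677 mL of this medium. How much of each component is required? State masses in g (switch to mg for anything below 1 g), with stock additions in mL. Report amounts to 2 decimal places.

tetracycline 5.87 mL; ferric chloride 6.69 mL; phenol red 17.13 mg; zinc sulfate heptahydrate 19.77 mg

Scale factor relative to 1 L: 0.677.
tetracycline: V = C2·V2/C1 = 11.1 µg/mL × 677 mL ÷ 1280 µg/mL = 5.87 mL
ferric chloride: C1V1 = C2V2 → 0.508 mM × 677 mL ÷ 51.4 mM = 6.69 mL
phenol red: 25.3 mg/L × 0.677 L = 17.13 mg
zinc sulfate heptahydrate: 29.2 mg/L × 0.677 L = 19.77 mg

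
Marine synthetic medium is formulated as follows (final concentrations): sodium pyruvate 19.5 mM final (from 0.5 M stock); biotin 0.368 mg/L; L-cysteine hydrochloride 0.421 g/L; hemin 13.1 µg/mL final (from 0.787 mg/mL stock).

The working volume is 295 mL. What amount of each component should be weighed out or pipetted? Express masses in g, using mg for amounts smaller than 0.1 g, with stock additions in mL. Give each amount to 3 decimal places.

Working volume: 295 mL = 0.295 L.
sodium pyruvate: V = C2·V2/C1 = 19.5 mM × 295 mL ÷ 500 mM = 11.505 mL
biotin: 0.368 mg/L × 0.295 L = 0.109 mg
L-cysteine hydrochloride: 0.421 g/L × 0.295 L = 0.124 g
hemin: V = C2·V2/C1 = 13.1 µg/mL × 295 mL ÷ 787 µg/mL = 4.910 mL

sodium pyruvate 11.505 mL; biotin 0.109 mg; L-cysteine hydrochloride 0.124 g; hemin 4.910 mL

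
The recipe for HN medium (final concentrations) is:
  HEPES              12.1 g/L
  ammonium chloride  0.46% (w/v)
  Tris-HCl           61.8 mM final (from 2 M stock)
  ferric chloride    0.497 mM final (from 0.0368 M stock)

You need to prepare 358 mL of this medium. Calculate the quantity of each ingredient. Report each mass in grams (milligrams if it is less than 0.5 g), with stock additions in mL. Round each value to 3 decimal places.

Working volume: 358 mL = 0.358 L.
HEPES: 12.1 g/L × 0.358 L = 4.332 g
ammonium chloride: 0.46 g per 100 mL × 358 mL ÷ 100 = 1.647 g
Tris-HCl: C1V1 = C2V2 → 61.8 mM × 358 mL ÷ 2000 mM = 11.062 mL
ferric chloride: dilute stock: 0.497 mM × 358 mL ÷ 36.8 mM = 4.835 mL

HEPES 4.332 g; ammonium chloride 1.647 g; Tris-HCl 11.062 mL; ferric chloride 4.835 mL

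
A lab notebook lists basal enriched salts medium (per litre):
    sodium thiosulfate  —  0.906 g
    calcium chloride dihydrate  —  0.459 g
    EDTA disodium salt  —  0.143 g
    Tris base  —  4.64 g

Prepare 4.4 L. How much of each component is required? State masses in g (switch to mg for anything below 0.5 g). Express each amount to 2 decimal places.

sodium thiosulfate 3.99 g; calcium chloride dihydrate 2.02 g; EDTA disodium salt 0.63 g; Tris base 20.42 g

Ratio of target to recipe volume: 4400 / 1000 = 4.4.
sodium thiosulfate: 0.906 g × (4400 mL / 1000 mL) = 3.99 g
calcium chloride dihydrate: 0.459 g × (4400 mL / 1000 mL) = 2.02 g
EDTA disodium salt: 0.143 g × (4400 mL / 1000 mL) = 0.63 g
Tris base: 4.64 g × (4400 mL / 1000 mL) = 20.42 g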